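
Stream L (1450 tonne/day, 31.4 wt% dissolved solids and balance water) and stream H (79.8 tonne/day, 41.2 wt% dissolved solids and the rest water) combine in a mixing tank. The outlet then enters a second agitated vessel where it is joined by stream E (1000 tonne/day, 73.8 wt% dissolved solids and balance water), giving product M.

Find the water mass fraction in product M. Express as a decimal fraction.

Overall, product flow = 2529.8 tonne/day.
water in = 1450×0.686 + 79.8×0.588 + 1000×0.262 = 1303.6 tonne/day.
water fraction in M = 0.515.

0.515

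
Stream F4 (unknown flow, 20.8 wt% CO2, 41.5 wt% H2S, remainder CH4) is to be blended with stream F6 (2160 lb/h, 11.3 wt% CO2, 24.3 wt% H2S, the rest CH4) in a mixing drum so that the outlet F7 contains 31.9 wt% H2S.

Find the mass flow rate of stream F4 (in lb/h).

Let F4 be the unknown flow. Total out = 2160 + F4.
H2S balance: 524.88 + 0.415·F4 = 0.319·(2160 + F4)
(0.415 − 0.319)·F4 = 0.319×2160 − 524.88 = 164.16
F4 = 164.16 / 0.096 = 1710 lb/h

1710 lb/h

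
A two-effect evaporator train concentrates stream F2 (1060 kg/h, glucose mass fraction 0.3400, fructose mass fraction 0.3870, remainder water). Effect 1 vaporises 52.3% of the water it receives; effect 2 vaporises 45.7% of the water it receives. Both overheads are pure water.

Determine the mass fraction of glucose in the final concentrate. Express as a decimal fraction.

0.4262

water in feed = 1060×0.273 = 289.38 kg/h.
After stage 1: water left = (1−0.523)×289.38 = 138.03; stream total = 908.65 kg/h.
After stage 2: water left = (1−0.457)×138.03 = 74.953; final concentrate = 845.57 kg/h.
glucose fraction = 360.4/845.57 = 0.4262.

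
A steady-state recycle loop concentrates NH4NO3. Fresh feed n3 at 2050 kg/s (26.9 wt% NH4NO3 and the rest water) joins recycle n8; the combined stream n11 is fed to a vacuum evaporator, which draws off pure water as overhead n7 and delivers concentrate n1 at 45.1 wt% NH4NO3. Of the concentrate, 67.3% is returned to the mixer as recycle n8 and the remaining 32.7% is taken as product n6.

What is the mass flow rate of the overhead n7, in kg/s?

827.3 kg/s

Overall NH4NO3 balance (none leaves overhead): NH4NO3 in fresh feed = NH4NO3 in product, i.e. 2050×0.269 = (1−0.673)·n1·0.451.
n1 = 551.45/(0.451×0.327) = 3739.2 kg/s.
Recycle n8 = 0.673×3739.2 = 2516.5 kg/s.
Combined feed n11 = 2050 + 2516.5 = 4566.5 kg/s.
Overhead n7 = n11 − n1 = 4566.5 − 3739.2 = 827.27 kg/s.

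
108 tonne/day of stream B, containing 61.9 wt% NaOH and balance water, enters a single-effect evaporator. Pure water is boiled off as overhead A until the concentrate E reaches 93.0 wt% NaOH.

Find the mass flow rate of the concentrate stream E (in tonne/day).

NaOH is conserved: 108×0.619 = 66.852 tonne/day all reports to the concentrate.
Concentrate = 66.852/(target fraction) = 71.884 tonne/day.

71.88 tonne/day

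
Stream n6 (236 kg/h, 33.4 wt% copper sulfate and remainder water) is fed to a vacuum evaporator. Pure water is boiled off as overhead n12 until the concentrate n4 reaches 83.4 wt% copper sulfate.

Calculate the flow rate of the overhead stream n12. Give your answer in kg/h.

copper sulfate is conserved: 236×0.334 = 78.824 kg/h all reports to the concentrate.
Concentrate = 78.824/(target fraction) = 94.513 kg/h.
Overhead = 236 − 94.513 = 141.49 kg/h.

141.5 kg/h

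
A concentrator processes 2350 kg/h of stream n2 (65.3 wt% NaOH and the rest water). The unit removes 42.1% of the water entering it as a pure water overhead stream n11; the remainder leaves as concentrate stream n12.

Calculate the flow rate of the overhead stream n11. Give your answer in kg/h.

water entering = 2350×0.347 = 815.45 kg/h; overhead removed = 0.421×815.45 = 343.3 kg/h.

343.3 kg/h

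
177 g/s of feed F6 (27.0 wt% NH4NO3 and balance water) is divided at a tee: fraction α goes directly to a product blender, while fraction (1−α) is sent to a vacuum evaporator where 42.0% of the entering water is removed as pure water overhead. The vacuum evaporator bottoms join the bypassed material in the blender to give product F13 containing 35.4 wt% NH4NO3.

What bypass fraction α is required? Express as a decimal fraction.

All 177×0.270 = 47.79 g/s of NH4NO3 reaches F13, so F13 = 47.79/0.354 = 135 g/s and vapour = 42 g/s.
The evaporator receives (1−α)·177 of feed at 0.730 water and removes 0.420 of that water:
0.420×0.730×(1−α)×177 = 42
(1−α) = 42/54.268 = 0.7739;  α = 0.2261.

0.226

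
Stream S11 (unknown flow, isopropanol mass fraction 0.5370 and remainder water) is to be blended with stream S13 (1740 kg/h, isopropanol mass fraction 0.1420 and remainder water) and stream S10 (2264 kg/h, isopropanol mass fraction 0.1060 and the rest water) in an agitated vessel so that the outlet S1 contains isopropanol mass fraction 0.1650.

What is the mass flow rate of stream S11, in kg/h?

Let S11 be the unknown flow. Total out = 4004 + S11.
isopropanol balance: 487.06 + 0.537·S11 = 0.165·(4004 + S11)
(0.537 − 0.165)·S11 = 0.165×4004 − 487.06 = 173.6
S11 = 173.6 / 0.372 = 466.66 kg/h

466.7 kg/h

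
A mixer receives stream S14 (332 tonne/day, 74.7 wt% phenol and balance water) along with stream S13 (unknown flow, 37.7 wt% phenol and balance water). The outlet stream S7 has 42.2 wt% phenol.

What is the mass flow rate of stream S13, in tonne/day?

2398 tonne/day

Let S13 be the unknown flow. Total out = 332 + S13.
phenol balance: 248 + 0.377·S13 = 0.422·(332 + S13)
(0.377 − 0.422)·S13 = 0.422×332 − 248 = -107.9
S13 = -107.9 / -0.045 = 2397.8 tonne/day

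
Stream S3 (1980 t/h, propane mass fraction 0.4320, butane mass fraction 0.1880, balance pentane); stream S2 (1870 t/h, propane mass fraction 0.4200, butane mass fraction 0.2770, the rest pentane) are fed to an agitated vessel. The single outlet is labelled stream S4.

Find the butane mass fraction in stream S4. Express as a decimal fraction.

0.2312

Total flow out = 1980 + 1870 = 3850 t/h.
butane in = 1980×0.188 + 1870×0.277 = 890.23 t/h.
butane mass fraction in S4 = 890.23/3850 = 0.2312.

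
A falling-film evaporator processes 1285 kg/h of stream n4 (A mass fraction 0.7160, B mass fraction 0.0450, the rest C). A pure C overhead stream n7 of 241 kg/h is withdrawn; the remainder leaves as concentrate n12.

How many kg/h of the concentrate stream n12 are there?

1044 kg/h

Concentrate = 1285 − 241 = 1044 kg/h.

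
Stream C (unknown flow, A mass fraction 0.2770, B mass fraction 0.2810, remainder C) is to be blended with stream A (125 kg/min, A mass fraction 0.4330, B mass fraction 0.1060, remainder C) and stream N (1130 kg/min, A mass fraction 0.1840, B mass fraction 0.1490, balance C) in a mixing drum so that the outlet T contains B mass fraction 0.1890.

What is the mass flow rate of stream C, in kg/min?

604.1 kg/min

Let C be the unknown flow. Total out = 1255 + C.
B balance: 181.62 + 0.281·C = 0.189·(1255 + C)
(0.281 − 0.189)·C = 0.189×1255 − 181.62 = 55.575
C = 55.575 / 0.092 = 604.08 kg/min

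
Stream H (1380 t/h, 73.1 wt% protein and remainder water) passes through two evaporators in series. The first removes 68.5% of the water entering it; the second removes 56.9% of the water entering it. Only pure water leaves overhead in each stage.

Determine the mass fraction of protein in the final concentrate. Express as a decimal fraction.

0.952

water in feed = 1380×0.269 = 371.22 t/h.
After stage 1: water left = (1−0.685)×371.22 = 116.93; stream total = 1125.7 t/h.
After stage 2: water left = (1−0.569)×116.93 = 50.399; final concentrate = 1059.2 t/h.
protein fraction = 1008.8/1059.2 = 0.952.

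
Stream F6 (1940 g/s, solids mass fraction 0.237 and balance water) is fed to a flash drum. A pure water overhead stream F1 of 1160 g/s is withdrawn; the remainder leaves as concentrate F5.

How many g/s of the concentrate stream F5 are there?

780 g/s

Concentrate = 1940 − 1160 = 780 g/s.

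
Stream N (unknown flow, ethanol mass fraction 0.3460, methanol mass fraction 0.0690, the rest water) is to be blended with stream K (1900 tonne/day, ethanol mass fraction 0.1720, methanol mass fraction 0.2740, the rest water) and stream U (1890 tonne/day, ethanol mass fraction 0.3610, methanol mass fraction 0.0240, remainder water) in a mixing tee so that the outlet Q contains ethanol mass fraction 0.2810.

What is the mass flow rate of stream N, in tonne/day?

860 tonne/day

Let N be the unknown flow. Total out = 3790 + N.
ethanol balance: 1009.1 + 0.346·N = 0.281·(3790 + N)
(0.346 − 0.281)·N = 0.281×3790 − 1009.1 = 55.9
N = 55.9 / 0.065 = 860 tonne/day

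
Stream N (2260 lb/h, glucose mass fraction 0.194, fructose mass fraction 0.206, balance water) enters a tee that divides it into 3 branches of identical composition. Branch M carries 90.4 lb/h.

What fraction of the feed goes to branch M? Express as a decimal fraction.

0.040

Fraction to M = 90.4/2260 = 0.0400.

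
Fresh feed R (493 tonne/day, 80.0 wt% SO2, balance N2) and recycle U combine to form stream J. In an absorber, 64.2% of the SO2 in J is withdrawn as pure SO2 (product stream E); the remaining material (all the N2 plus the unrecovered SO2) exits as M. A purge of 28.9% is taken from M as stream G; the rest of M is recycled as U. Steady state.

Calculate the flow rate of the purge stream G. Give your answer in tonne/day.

N2 enters only via R and leaves only via the purge: 493×0.200 = 0.289×(N2 in M), and the absorber passes all N2, so N2 in J = N2 in M = 341.18 tonne/day.
SO2 in J: m_A = 493×0.800 + (1−0.289)·(1−0.642)·m_A, so m_A = 394.4/0.7455 = 529.07 tonne/day.
M = (1−0.642)×529.07 + 341.18 = 530.58 tonne/day.
Purge G = 0.289×530.58 = 153.34 tonne/day.

153.3 tonne/day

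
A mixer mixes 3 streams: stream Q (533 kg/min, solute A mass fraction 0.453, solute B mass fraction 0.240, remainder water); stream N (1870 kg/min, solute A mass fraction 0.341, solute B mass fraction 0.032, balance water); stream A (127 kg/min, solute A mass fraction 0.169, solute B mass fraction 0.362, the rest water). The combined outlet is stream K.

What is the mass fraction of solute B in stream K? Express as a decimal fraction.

0.092

Total flow out = 533 + 1870 + 127 = 2530 kg/min.
solute B in = 533×0.240 + 1870×0.032 + 127×0.362 = 233.73 kg/min.
solute B mass fraction in K = 233.73/2530 = 0.092.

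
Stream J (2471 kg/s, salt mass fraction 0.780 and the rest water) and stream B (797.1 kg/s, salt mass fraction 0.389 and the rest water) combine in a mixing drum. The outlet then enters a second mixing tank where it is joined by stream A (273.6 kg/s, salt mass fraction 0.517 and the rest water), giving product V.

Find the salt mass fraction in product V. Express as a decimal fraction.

0.672

Overall, product flow = 3541.7 kg/s.
salt in = 2471×0.780 + 797.1×0.389 + 273.6×0.517 = 2378.9 kg/s.
salt fraction in V = 0.672.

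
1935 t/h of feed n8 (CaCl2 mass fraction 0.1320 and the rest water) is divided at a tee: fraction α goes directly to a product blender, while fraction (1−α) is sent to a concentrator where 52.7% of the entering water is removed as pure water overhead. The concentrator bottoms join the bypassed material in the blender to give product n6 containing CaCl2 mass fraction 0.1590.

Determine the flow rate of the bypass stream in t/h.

All 1935×0.132 = 255.42 t/h of CaCl2 reaches n6, so n6 = 255.42/0.159 = 1606.4 t/h and vapour = 328.58 t/h.
The evaporator receives (1−α)·1935 of feed at 0.868 water and removes 0.527 of that water:
0.527×0.868×(1−α)×1935 = 328.58
(1−α) = 328.58/885.14 = 0.3712;  α = 0.6288.
Bypass flow = 0.6288×1935 = 1216.7 t/h.

1217 t/h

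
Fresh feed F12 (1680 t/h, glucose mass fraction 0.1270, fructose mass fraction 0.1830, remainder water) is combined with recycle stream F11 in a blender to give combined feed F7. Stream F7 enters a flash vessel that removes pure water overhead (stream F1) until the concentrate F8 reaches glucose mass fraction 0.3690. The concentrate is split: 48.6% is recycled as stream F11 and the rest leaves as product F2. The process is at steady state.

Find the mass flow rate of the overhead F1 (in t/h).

1102 t/h

Overall glucose balance (none leaves overhead): glucose in fresh feed = glucose in product, i.e. 1680×0.127 = (1−0.486)·F8·0.369.
F8 = 213.36/(0.369×0.514) = 1124.9 t/h.
Recycle F11 = 0.486×1124.9 = 546.71 t/h.
Combined feed F7 = 1680 + 546.71 = 2226.7 t/h.
Overhead F1 = F7 − F8 = 2226.7 − 1124.9 = 1101.8 t/h.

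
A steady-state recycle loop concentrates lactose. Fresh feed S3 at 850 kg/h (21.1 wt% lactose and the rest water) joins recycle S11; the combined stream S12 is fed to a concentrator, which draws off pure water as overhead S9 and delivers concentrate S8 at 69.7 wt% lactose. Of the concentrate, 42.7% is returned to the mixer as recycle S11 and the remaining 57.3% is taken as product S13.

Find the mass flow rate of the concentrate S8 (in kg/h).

449.1 kg/h

Overall lactose balance (none leaves overhead): lactose in fresh feed = lactose in product, i.e. 850×0.211 = (1−0.427)·S8·0.697.
S8 = 179.35/(0.697×0.573) = 449.07 kg/h.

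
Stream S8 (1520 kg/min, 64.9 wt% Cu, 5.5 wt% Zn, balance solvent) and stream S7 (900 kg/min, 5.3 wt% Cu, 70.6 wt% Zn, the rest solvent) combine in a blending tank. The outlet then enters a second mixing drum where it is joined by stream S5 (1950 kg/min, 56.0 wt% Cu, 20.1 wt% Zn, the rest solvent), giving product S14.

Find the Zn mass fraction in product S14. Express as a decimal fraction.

Overall, product flow = 4370 kg/min.
Zn in = 1520×0.055 + 900×0.706 + 1950×0.201 = 1111 kg/min.
Zn fraction in S14 = 0.254.

0.254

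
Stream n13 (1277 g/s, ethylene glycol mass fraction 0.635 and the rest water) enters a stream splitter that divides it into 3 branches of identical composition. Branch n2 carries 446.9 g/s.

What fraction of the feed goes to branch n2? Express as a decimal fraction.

Fraction to n2 = 446.9/1277 = 0.3500.

0.350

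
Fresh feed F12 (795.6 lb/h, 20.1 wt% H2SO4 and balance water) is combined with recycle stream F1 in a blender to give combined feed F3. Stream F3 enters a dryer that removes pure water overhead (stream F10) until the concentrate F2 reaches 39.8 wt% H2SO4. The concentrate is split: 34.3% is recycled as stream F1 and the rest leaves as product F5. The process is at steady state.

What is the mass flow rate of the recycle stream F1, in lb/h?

Overall H2SO4 balance (none leaves overhead): H2SO4 in fresh feed = H2SO4 in product, i.e. 795.6×0.201 = (1−0.343)·F2·0.398.
F2 = 159.92/(0.398×0.657) = 611.56 lb/h.
Recycle F1 = 0.343×611.56 = 209.77 lb/h.

209.8 lb/h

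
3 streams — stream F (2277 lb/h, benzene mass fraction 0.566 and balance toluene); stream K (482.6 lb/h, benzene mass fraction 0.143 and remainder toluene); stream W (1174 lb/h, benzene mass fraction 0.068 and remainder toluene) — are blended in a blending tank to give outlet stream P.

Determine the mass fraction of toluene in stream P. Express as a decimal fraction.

0.635

Total flow out = 2277 + 482.6 + 1174 = 3933.6 lb/h.
toluene in = 2277×0.434 + 482.6×0.857 + 1174×0.932 = 2496 lb/h.
toluene mass fraction in P = 2496/3933.6 = 0.635.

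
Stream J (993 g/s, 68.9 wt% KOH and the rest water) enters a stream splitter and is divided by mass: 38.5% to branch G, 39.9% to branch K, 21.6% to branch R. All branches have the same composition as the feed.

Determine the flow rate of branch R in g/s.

Branch R flow = 0.216×993 = 214.49 g/s.

214.5 g/s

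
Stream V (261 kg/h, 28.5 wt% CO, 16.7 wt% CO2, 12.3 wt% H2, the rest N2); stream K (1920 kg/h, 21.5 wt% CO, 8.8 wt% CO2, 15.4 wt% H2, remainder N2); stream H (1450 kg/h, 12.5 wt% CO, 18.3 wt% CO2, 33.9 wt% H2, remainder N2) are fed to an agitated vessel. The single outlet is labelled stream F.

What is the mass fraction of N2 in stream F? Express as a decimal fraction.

Total flow out = 261 + 1920 + 1450 = 3631 kg/h.
N2 in = 261×0.425 + 1920×0.543 + 1450×0.353 = 1665.3 kg/h.
N2 mass fraction in F = 1665.3/3631 = 0.459.

0.459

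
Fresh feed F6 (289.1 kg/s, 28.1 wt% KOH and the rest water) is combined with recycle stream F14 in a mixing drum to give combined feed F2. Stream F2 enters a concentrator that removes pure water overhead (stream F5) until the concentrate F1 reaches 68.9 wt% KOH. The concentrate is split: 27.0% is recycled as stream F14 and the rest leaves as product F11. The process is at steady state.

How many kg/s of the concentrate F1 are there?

161.5 kg/s

Overall KOH balance (none leaves overhead): KOH in fresh feed = KOH in product, i.e. 289.1×0.281 = (1−0.270)·F1·0.689.
F1 = 81.237/(0.689×0.730) = 161.51 kg/s.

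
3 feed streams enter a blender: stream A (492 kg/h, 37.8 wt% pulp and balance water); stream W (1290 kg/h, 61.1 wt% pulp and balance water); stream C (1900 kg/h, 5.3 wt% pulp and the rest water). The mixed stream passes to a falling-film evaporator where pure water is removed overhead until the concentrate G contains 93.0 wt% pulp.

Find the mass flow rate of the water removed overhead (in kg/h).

2526 kg/h

pulp entering = 492×0.378 + 1290×0.611 + 1900×0.053 = 1074.9 kg/h.
All pulp reports to G, so G = 1074.9/0.930 = 1155.8 kg/h.
Total feed = 3682 kg/h; overhead = 3682 − 1155.8 = 2526.2 kg/h.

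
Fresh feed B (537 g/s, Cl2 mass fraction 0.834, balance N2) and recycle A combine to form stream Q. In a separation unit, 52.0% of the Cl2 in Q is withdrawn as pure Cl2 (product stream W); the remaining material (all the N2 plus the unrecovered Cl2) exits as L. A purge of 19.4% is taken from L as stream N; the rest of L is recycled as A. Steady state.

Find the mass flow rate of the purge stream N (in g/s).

157.2 g/s

N2 enters only via B and leaves only via the purge: 537×0.166 = 0.194×(N2 in L), and the separation unit passes all N2, so N2 in Q = N2 in L = 459.49 g/s.
Cl2 in Q: m_A = 537×0.834 + (1−0.194)·(1−0.520)·m_A, so m_A = 447.86/0.6131 = 730.46 g/s.
L = (1−0.520)×730.46 + 459.49 = 810.11 g/s.
Purge N = 0.194×810.11 = 157.16 g/s.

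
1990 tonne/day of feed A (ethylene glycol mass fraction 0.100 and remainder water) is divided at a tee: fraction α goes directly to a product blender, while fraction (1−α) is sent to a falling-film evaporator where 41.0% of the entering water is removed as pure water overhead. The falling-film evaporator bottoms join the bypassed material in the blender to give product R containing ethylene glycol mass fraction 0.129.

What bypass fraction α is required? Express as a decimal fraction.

All 1990×0.100 = 199 tonne/day of ethylene glycol reaches R, so R = 199/0.129 = 1542.6 tonne/day and vapour = 447.36 tonne/day.
The evaporator receives (1−α)·1990 of feed at 0.900 water and removes 0.410 of that water:
0.410×0.900×(1−α)×1990 = 447.36
(1−α) = 447.36/734.31 = 0.6092;  α = 0.3908.

0.391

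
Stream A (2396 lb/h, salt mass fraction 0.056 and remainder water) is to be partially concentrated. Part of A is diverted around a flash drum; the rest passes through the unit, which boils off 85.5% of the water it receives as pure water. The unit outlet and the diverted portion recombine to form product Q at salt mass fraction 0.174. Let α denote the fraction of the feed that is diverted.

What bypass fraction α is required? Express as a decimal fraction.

0.160

All 2396×0.056 = 134.18 lb/h of salt reaches Q, so Q = 134.18/0.174 = 771.13 lb/h and vapour = 1624.9 lb/h.
The evaporator receives (1−α)·2396 of feed at 0.944 water and removes 0.855 of that water:
0.855×0.944×(1−α)×2396 = 1624.9
(1−α) = 1624.9/1933.9 = 0.8402;  α = 0.1598.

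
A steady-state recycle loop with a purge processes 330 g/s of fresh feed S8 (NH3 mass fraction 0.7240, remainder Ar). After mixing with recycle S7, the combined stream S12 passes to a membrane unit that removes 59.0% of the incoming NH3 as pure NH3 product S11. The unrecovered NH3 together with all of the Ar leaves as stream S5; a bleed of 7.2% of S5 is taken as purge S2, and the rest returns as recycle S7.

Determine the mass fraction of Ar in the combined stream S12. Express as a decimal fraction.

0.7664

Ar enters only via S8 and leaves only via the purge: 330×0.276 = 0.072×(Ar in S5), and the membrane unit passes all Ar, so Ar in S12 = Ar in S5 = 1265 g/s.
NH3 in S12: m_A = 330×0.724 + (1−0.072)·(1−0.590)·m_A, so m_A = 238.92/0.6195 = 385.65 g/s.
S12 = 385.65 + 1265 = 1650.7 g/s.
Ar fraction in S12 = 1265/1650.7 = 0.7664.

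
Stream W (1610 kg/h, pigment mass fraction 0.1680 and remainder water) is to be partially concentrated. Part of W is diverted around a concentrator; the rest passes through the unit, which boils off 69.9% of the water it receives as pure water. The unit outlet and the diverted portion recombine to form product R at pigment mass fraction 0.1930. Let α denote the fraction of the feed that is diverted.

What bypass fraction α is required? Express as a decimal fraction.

0.777

All 1610×0.168 = 270.48 kg/h of pigment reaches R, so R = 270.48/0.193 = 1401.5 kg/h and vapour = 208.55 kg/h.
The evaporator receives (1−α)·1610 of feed at 0.832 water and removes 0.699 of that water:
0.699×0.832×(1−α)×1610 = 208.55
(1−α) = 208.55/936.32 = 0.2227;  α = 0.7773.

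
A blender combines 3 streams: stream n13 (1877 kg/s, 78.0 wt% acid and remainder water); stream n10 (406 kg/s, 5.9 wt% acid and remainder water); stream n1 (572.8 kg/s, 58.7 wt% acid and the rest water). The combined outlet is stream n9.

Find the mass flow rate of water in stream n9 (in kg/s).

1032 kg/s

water out = water in = 1877×0.220 + 406×0.941 + 572.8×0.413 = 1031.6 kg/s.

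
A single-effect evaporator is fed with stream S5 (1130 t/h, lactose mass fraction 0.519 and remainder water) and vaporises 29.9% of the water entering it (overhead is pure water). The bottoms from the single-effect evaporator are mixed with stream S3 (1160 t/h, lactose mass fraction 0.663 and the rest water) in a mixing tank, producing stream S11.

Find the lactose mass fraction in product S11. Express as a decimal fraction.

0.637

Vapour removed = 0.299×0.481×1130 = 162.52 t/h; concentrate = 967.48 t/h.
lactose reaching the mixer = 586.47 (from concentrate) + 1160×0.663 = 1355.6 t/h.
Product flow = 967.48 + 1160 = 2127.5 t/h; lactose fraction = 0.637.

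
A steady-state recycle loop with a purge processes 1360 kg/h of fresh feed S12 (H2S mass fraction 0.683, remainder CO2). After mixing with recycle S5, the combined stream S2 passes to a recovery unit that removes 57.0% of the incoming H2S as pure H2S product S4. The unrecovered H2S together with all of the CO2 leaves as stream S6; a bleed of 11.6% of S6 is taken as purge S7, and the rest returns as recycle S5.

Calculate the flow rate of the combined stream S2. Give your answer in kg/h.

CO2 enters only via S12 and leaves only via the purge: 1360×0.317 = 0.116×(CO2 in S6), and the recovery unit passes all CO2, so CO2 in S2 = CO2 in S6 = 3716.6 kg/h.
H2S in S2: m_A = 1360×0.683 + (1−0.116)·(1−0.570)·m_A, so m_A = 928.88/0.6199 = 1498.5 kg/h.
S2 = 1498.5 + 3716.6 = 5215 kg/h.

5215 kg/h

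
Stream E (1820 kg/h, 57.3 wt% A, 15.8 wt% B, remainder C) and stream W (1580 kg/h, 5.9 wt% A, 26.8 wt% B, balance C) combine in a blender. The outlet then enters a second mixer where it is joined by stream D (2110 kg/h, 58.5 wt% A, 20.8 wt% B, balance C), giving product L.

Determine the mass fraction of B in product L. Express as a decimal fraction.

0.209

Overall, product flow = 5510 kg/h.
B in = 1820×0.158 + 1580×0.268 + 2110×0.208 = 1149.9 kg/h.
B fraction in L = 0.209.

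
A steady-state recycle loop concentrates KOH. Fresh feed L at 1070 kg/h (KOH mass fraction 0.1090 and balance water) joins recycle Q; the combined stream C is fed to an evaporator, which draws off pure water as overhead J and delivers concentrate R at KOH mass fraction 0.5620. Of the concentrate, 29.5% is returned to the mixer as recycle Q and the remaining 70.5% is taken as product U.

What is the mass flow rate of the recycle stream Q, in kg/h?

86.84 kg/h

Overall KOH balance (none leaves overhead): KOH in fresh feed = KOH in product, i.e. 1070×0.109 = (1−0.295)·R·0.562.
R = 116.63/(0.562×0.705) = 294.36 kg/h.
Recycle Q = 0.295×294.36 = 86.837 kg/h.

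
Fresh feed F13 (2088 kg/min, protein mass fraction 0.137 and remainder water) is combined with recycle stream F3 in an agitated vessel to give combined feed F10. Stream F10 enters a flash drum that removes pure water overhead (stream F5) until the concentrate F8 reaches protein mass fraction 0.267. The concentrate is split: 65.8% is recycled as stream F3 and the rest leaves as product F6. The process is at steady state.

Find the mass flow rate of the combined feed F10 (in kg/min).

Overall protein balance (none leaves overhead): protein in fresh feed = protein in product, i.e. 2088×0.137 = (1−0.658)·F8·0.267.
F8 = 286.06/(0.267×0.342) = 3132.7 kg/min.
Recycle F3 = 0.658×3132.7 = 2061.3 kg/min.
Combined feed F10 = 2088 + 2061.3 = 4149.3 kg/min.

4149 kg/min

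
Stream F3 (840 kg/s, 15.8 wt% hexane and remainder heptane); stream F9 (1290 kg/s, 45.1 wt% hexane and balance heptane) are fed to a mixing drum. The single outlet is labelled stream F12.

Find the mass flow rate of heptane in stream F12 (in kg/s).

1415 kg/s

heptane out = heptane in = 840×0.842 + 1290×0.549 = 1415.5 kg/s.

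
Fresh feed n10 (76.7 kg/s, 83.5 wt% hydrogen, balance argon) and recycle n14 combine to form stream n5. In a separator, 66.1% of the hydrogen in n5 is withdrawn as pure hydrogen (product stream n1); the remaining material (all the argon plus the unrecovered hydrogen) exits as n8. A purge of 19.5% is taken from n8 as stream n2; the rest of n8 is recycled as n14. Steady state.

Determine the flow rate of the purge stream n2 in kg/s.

argon enters only via n10 and leaves only via the purge: 76.7×0.165 = 0.195×(argon in n8), and the separator passes all argon, so argon in n5 = argon in n8 = 64.9 kg/s.
hydrogen in n5: m_A = 76.7×0.835 + (1−0.195)·(1−0.661)·m_A, so m_A = 64.044/0.7271 = 88.082 kg/s.
n8 = (1−0.661)×88.082 + 64.9 = 94.76 kg/s.
Purge n2 = 0.195×94.76 = 18.478 kg/s.

18.48 kg/s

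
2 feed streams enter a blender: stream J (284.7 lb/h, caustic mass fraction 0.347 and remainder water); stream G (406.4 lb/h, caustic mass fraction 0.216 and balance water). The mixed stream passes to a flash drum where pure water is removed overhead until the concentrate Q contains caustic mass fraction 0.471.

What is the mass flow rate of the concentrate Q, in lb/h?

caustic entering = 284.7×0.347 + 406.4×0.216 = 186.57 lb/h.
All caustic reports to Q, so Q = 186.57/0.471 = 396.12 lb/h.

396.1 lb/h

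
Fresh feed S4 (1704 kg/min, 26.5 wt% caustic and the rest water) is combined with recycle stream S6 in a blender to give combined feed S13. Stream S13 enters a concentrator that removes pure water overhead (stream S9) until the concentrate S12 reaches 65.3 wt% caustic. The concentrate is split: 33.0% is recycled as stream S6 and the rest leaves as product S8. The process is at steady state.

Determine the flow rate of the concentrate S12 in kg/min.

1032 kg/min

Overall caustic balance (none leaves overhead): caustic in fresh feed = caustic in product, i.e. 1704×0.265 = (1−0.330)·S12·0.653.
S12 = 451.56/(0.653×0.670) = 1032.1 kg/min.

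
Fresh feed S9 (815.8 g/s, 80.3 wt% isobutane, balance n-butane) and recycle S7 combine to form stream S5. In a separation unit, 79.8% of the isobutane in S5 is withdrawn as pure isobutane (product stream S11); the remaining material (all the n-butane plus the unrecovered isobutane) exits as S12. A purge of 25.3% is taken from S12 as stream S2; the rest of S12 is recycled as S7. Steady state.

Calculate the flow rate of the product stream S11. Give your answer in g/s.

615.7 g/s

isobutane in S5: m_A = 815.8×0.803 + (1−0.253)·(1−0.798)·m_A, so m_A = 655.09/0.8491 = 771.5 g/s.
Product S11 = 0.798×771.5 = 615.66 g/s.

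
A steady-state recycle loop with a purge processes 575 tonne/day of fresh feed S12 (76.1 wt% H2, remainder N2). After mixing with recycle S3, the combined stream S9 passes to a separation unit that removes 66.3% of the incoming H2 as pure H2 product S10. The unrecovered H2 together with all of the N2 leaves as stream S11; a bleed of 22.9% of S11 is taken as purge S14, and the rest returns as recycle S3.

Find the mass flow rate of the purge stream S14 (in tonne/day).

N2 enters only via S12 and leaves only via the purge: 575×0.239 = 0.229×(N2 in S11), and the separation unit passes all N2, so N2 in S9 = N2 in S11 = 600.11 tonne/day.
H2 in S9: m_A = 575×0.761 + (1−0.229)·(1−0.663)·m_A, so m_A = 437.57/0.7402 = 591.18 tonne/day.
S11 = (1−0.663)×591.18 + 600.11 = 799.34 tonne/day.
Purge S14 = 0.229×799.34 = 183.05 tonne/day.

183 tonne/day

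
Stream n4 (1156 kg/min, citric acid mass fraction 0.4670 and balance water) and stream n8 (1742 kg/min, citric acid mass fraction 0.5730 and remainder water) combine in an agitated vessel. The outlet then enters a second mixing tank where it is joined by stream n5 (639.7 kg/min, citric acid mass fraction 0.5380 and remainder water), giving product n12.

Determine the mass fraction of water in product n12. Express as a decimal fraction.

Overall, product flow = 3537.7 kg/min.
water in = 1156×0.533 + 1742×0.427 + 639.7×0.462 = 1655.5 kg/min.
water fraction in n12 = 0.4680.

0.4680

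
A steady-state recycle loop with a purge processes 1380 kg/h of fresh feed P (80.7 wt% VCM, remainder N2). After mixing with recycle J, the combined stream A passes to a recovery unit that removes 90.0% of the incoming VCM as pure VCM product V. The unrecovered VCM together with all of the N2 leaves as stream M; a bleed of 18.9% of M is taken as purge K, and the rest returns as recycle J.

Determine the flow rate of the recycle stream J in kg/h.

1241 kg/h

N2 enters only via P and leaves only via the purge: 1380×0.193 = 0.189×(N2 in M), and the recovery unit passes all N2, so N2 in A = N2 in M = 1409.2 kg/h.
VCM in A: m_A = 1380×0.807 + (1−0.189)·(1−0.900)·m_A, so m_A = 1113.7/0.9189 = 1211.9 kg/h.
M = (1−0.900)×1211.9 + 1409.2 = 1530.4 kg/h.
Recycle J = (1−0.189)×1530.4 = 1241.2 kg/h.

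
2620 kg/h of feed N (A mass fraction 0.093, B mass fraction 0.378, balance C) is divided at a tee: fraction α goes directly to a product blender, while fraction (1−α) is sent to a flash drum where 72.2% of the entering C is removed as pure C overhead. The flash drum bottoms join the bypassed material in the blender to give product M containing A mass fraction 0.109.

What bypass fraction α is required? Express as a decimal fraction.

All 2620×0.093 = 243.66 kg/h of A reaches M, so M = 243.66/0.109 = 2235.4 kg/h and vapour = 384.59 kg/h.
The evaporator receives (1−α)·2620 of feed at 0.529 C and removes 0.722 of that C:
0.722×0.529×(1−α)×2620 = 384.59
(1−α) = 384.59/1000.7 = 0.3843;  α = 0.6157.

0.616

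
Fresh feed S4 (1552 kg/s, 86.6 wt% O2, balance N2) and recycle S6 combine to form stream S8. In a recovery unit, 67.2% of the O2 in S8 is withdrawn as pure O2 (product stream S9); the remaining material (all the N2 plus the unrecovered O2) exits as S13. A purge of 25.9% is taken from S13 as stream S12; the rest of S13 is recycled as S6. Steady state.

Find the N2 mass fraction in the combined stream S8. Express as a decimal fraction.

0.3114

N2 enters only via S4 and leaves only via the purge: 1552×0.134 = 0.259×(N2 in S13), and the recovery unit passes all N2, so N2 in S8 = N2 in S13 = 802.97 kg/s.
O2 in S8: m_A = 1552×0.866 + (1−0.259)·(1−0.672)·m_A, so m_A = 1344/0.7570 = 1775.6 kg/s.
S8 = 1775.6 + 802.97 = 2578.5 kg/s.
N2 fraction in S8 = 802.97/2578.5 = 0.3114.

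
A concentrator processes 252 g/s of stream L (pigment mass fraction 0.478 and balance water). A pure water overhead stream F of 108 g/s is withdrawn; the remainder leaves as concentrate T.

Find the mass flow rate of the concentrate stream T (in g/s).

144 g/s

Concentrate = 252 − 108 = 144 g/s.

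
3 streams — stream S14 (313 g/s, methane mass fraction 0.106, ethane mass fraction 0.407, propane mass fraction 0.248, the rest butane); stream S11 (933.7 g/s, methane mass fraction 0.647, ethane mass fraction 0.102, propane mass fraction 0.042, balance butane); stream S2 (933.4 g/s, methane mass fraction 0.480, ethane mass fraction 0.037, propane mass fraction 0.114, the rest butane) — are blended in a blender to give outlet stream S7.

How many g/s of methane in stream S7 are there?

methane out = methane in = 313×0.106 + 933.7×0.647 + 933.4×0.480 = 1085.3 g/s.

1085 g/s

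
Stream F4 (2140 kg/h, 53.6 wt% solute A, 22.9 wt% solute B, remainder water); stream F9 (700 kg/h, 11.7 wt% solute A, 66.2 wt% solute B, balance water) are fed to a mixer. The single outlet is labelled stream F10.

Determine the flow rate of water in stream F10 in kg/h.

water out = water in = 2140×0.235 + 700×0.221 = 657.6 kg/h.

657.6 kg/h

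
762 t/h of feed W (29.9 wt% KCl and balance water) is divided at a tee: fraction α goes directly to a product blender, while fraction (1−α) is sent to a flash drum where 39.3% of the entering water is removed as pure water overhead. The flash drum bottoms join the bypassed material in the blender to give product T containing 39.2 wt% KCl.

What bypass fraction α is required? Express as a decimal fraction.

All 762×0.299 = 227.84 t/h of KCl reaches T, so T = 227.84/0.392 = 581.22 t/h and vapour = 180.78 t/h.
The evaporator receives (1−α)·762 of feed at 0.701 water and removes 0.393 of that water:
0.393×0.701×(1−α)×762 = 180.78
(1−α) = 180.78/209.93 = 0.8612;  α = 0.1388.

0.139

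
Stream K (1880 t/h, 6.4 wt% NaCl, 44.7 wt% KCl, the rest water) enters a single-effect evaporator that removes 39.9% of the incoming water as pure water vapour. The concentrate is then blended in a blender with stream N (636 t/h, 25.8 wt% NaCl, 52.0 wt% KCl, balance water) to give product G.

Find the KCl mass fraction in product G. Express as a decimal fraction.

Vapour removed = 0.399×0.489×1880 = 366.81 t/h; concentrate = 1513.2 t/h.
KCl reaching the mixer = 840.36 (from concentrate) + 636×0.520 = 1171.1 t/h.
Product flow = 1513.2 + 636 = 2149.2 t/h; KCl fraction = 0.545.

0.545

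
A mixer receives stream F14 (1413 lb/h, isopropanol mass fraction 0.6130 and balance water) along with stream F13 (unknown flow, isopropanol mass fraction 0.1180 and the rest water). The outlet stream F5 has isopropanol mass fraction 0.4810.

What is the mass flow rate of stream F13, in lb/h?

513.8 lb/h

Let F13 be the unknown flow. Total out = 1413 + F13.
isopropanol balance: 866.17 + 0.118·F13 = 0.481·(1413 + F13)
(0.118 − 0.481)·F13 = 0.481×1413 − 866.17 = -186.52
F13 = -186.52 / -0.363 = 513.82 lb/h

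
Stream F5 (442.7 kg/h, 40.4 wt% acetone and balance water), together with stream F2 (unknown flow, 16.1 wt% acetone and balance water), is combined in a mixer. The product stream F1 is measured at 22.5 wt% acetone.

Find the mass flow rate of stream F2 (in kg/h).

1238 kg/h

Let F2 be the unknown flow. Total out = 442.7 + F2.
acetone balance: 178.85 + 0.161·F2 = 0.225·(442.7 + F2)
(0.161 − 0.225)·F2 = 0.225×442.7 − 178.85 = -79.243
F2 = -79.243 / -0.064 = 1238.2 kg/h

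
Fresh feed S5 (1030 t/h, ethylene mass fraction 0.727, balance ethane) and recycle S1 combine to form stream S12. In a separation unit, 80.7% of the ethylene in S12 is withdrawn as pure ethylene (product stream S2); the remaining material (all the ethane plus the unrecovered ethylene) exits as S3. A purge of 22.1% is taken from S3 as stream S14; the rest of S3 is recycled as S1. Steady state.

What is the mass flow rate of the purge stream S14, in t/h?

ethane enters only via S5 and leaves only via the purge: 1030×0.273 = 0.221×(ethane in S3), and the separation unit passes all ethane, so ethane in S12 = ethane in S3 = 1272.4 t/h.
ethylene in S12: m_A = 1030×0.727 + (1−0.221)·(1−0.807)·m_A, so m_A = 748.81/0.8497 = 881.31 t/h.
S3 = (1−0.807)×881.31 + 1272.4 = 1442.4 t/h.
Purge S14 = 0.221×1442.4 = 318.78 t/h.

318.8 t/h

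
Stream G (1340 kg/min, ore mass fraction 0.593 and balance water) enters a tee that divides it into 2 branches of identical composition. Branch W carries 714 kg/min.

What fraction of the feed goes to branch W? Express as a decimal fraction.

0.533

Fraction to W = 714/1340 = 0.5328.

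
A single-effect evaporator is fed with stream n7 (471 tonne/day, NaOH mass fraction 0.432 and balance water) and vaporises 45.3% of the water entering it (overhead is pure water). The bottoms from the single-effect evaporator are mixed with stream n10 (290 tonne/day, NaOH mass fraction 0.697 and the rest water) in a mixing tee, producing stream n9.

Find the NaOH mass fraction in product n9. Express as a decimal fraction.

0.634

Vapour removed = 0.453×0.568×471 = 121.19 tonne/day; concentrate = 349.81 tonne/day.
NaOH reaching the mixer = 203.47 (from concentrate) + 290×0.697 = 405.6 tonne/day.
Product flow = 349.81 + 290 = 639.81 tonne/day; NaOH fraction = 0.634.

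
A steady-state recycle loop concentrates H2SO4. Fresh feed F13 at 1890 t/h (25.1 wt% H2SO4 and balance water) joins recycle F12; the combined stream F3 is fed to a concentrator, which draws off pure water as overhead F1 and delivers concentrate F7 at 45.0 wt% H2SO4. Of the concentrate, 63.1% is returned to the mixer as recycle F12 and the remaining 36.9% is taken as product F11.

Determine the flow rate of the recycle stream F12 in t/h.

1803 t/h

Overall H2SO4 balance (none leaves overhead): H2SO4 in fresh feed = H2SO4 in product, i.e. 1890×0.251 = (1−0.631)·F7·0.450.
F7 = 474.39/(0.450×0.369) = 2856.9 t/h.
Recycle F12 = 0.631×2856.9 = 1802.7 t/h.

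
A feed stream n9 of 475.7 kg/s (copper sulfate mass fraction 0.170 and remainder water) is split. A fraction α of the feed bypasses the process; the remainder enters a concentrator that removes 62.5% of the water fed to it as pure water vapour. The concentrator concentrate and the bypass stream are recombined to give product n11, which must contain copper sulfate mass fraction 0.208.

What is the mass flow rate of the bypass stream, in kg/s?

308.2 kg/s

All 475.7×0.170 = 80.869 kg/s of copper sulfate reaches n11, so n11 = 80.869/0.208 = 388.79 kg/s and vapour = 86.907 kg/s.
The evaporator receives (1−α)·475.7 of feed at 0.830 water and removes 0.625 of that water:
0.625×0.830×(1−α)×475.7 = 86.907
(1−α) = 86.907/246.77 = 0.3522;  α = 0.6478.
Bypass flow = 0.6478×475.7 = 308.17 kg/s.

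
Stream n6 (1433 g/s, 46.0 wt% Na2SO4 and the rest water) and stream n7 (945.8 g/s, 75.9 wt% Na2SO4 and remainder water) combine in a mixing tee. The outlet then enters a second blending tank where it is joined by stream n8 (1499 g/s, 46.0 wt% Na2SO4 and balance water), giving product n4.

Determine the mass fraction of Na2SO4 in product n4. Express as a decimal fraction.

Overall, product flow = 3877.8 g/s.
Na2SO4 in = 1433×0.460 + 945.8×0.759 + 1499×0.460 = 2066.6 g/s.
Na2SO4 fraction in n4 = 0.533.

0.533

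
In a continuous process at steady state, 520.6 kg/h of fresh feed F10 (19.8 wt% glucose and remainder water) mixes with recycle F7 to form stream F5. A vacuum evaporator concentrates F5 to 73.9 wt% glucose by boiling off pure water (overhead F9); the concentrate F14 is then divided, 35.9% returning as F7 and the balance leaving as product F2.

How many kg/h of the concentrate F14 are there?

Overall glucose balance (none leaves overhead): glucose in fresh feed = glucose in product, i.e. 520.6×0.198 = (1−0.359)·F14·0.739.
F14 = 103.08/(0.739×0.641) = 217.6 kg/h.

217.6 kg/h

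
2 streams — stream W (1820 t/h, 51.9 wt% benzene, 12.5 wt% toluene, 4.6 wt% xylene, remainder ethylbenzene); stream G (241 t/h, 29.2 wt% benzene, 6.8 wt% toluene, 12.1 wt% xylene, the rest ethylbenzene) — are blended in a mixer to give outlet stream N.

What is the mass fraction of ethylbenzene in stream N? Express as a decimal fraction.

0.3344

Total flow out = 1820 + 241 = 2061 t/h.
ethylbenzene in = 1820×0.310 + 241×0.519 = 689.28 t/h.
ethylbenzene mass fraction in N = 689.28/2061 = 0.3344.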